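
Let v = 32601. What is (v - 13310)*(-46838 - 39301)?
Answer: -1661707449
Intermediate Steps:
(v - 13310)*(-46838 - 39301) = (32601 - 13310)*(-46838 - 39301) = 19291*(-86139) = -1661707449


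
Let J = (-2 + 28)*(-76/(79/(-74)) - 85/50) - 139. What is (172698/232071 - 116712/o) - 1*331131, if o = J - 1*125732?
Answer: -52303385961032146/157954562087 ≈ -3.3113e+5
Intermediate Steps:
J = 658756/395 (J = 26*(-76/(79*(-1/74)) - 85*1/50) - 139 = 26*(-76/(-79/74) - 17/10) - 139 = 26*(-76*(-74/79) - 17/10) - 139 = 26*(5624/79 - 17/10) - 139 = 26*(54897/790) - 139 = 713661/395 - 139 = 658756/395 ≈ 1667.7)
o = -49005384/395 (o = 658756/395 - 1*125732 = 658756/395 - 125732 = -49005384/395 ≈ -1.2406e+5)
(172698/232071 - 116712/o) - 1*331131 = (172698/232071 - 116712/(-49005384/395)) - 1*331131 = (172698*(1/232071) - 116712*(-395/49005384)) - 331131 = (57566/77357 + 1920885/2041891) - 331131 = 266137398251/157954562087 - 331131 = -52303385961032146/157954562087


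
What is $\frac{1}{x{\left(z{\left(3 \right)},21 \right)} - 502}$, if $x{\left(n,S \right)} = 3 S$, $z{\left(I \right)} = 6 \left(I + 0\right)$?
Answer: $- \frac{1}{439} \approx -0.0022779$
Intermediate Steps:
$z{\left(I \right)} = 6 I$
$\frac{1}{x{\left(z{\left(3 \right)},21 \right)} - 502} = \frac{1}{3 \cdot 21 - 502} = \frac{1}{63 - 502} = \frac{1}{-439} = - \frac{1}{439}$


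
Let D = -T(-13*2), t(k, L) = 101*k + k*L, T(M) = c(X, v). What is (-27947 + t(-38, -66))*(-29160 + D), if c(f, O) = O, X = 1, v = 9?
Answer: 853980813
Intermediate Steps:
T(M) = 9
t(k, L) = 101*k + L*k
D = -9 (D = -1*9 = -9)
(-27947 + t(-38, -66))*(-29160 + D) = (-27947 - 38*(101 - 66))*(-29160 - 9) = (-27947 - 38*35)*(-29169) = (-27947 - 1330)*(-29169) = -29277*(-29169) = 853980813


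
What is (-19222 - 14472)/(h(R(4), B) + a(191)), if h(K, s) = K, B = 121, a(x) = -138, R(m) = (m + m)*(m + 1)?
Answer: 16847/49 ≈ 343.82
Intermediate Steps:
R(m) = 2*m*(1 + m) (R(m) = (2*m)*(1 + m) = 2*m*(1 + m))
(-19222 - 14472)/(h(R(4), B) + a(191)) = (-19222 - 14472)/(2*4*(1 + 4) - 138) = -33694/(2*4*5 - 138) = -33694/(40 - 138) = -33694/(-98) = -33694*(-1/98) = 16847/49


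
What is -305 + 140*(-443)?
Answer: -62325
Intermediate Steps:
-305 + 140*(-443) = -305 - 62020 = -62325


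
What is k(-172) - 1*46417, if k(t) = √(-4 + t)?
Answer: -46417 + 4*I*√11 ≈ -46417.0 + 13.266*I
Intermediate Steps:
k(-172) - 1*46417 = √(-4 - 172) - 1*46417 = √(-176) - 46417 = 4*I*√11 - 46417 = -46417 + 4*I*√11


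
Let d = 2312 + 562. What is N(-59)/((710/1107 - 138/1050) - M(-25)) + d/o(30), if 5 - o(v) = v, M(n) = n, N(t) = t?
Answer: -14488805211/123547850 ≈ -117.27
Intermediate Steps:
d = 2874
o(v) = 5 - v
N(-59)/((710/1107 - 138/1050) - M(-25)) + d/o(30) = -59/((710/1107 - 138/1050) - 1*(-25)) + 2874/(5 - 1*30) = -59/((710*(1/1107) - 138*1/1050) + 25) + 2874/(5 - 30) = -59/((710/1107 - 23/175) + 25) + 2874/(-25) = -59/(98789/193725 + 25) + 2874*(-1/25) = -59/4941914/193725 - 2874/25 = -59*193725/4941914 - 2874/25 = -11429775/4941914 - 2874/25 = -14488805211/123547850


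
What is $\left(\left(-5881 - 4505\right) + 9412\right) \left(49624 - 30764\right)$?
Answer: $-18369640$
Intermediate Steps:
$\left(\left(-5881 - 4505\right) + 9412\right) \left(49624 - 30764\right) = \left(-10386 + 9412\right) \left(49624 - 30764\right) = \left(-974\right) 18860 = -18369640$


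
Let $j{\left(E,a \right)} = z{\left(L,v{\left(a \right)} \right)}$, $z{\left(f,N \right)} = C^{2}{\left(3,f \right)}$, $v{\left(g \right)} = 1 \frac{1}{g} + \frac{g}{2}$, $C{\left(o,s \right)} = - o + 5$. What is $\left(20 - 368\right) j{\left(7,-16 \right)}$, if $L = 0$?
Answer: $-1392$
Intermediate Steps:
$C{\left(o,s \right)} = 5 - o$
$v{\left(g \right)} = \frac{1}{g} + \frac{g}{2}$ ($v{\left(g \right)} = \frac{1}{g} + g \frac{1}{2} = \frac{1}{g} + \frac{g}{2}$)
$z{\left(f,N \right)} = 4$ ($z{\left(f,N \right)} = \left(5 - 3\right)^{2} = 2^{2} = 4$)
$j{\left(E,a \right)} = 4$
$\left(20 - 368\right) j{\left(7,-16 \right)} = \left(20 - 368\right) 4 = \left(-348\right) 4 = -1392$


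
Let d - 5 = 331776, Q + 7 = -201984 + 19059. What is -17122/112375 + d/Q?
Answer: -1393656951/708861500 ≈ -1.9660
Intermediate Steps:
Q = -182932 (Q = -7 + (-201984 + 19059) = -7 - 182925 = -182932)
d = 331781 (d = 5 + 331776 = 331781)
-17122/112375 + d/Q = -17122/112375 + 331781/(-182932) = -17122*1/112375 + 331781*(-1/182932) = -17122/112375 - 331781/182932 = -1393656951/708861500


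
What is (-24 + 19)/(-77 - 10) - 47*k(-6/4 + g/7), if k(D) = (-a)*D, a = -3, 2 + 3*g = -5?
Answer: 44989/174 ≈ 258.56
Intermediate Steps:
g = -7/3 (g = -⅔ + (⅓)*(-5) = -⅔ - 5/3 = -7/3 ≈ -2.3333)
k(D) = 3*D (k(D) = (-1*(-3))*D = 3*D)
(-24 + 19)/(-77 - 10) - 47*k(-6/4 + g/7) = (-24 + 19)/(-77 - 10) - 141*(-6/4 - 7/3/7) = -5/(-87) - 141*(-6*¼ - 7/3*⅐) = -5*(-1/87) - 141*(-3/2 - ⅓) = 5/87 - 141*(-11)/6 = 5/87 - 47*(-11/2) = 5/87 + 517/2 = 44989/174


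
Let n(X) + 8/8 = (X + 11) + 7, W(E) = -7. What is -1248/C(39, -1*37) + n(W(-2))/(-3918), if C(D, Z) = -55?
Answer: 2444557/107745 ≈ 22.688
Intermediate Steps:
n(X) = 17 + X (n(X) = -1 + ((X + 11) + 7) = -1 + ((11 + X) + 7) = -1 + (18 + X) = 17 + X)
-1248/C(39, -1*37) + n(W(-2))/(-3918) = -1248/(-55) + (17 - 7)/(-3918) = -1248*(-1/55) + 10*(-1/3918) = 1248/55 - 5/1959 = 2444557/107745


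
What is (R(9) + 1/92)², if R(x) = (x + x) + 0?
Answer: 2745649/8464 ≈ 324.39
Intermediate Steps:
R(x) = 2*x (R(x) = 2*x + 0 = 2*x)
(R(9) + 1/92)² = (2*9 + 1/92)² = (18 + 1/92)² = (1657/92)² = 2745649/8464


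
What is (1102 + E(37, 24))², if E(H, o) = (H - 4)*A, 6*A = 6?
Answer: 1288225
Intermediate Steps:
A = 1 (A = (⅙)*6 = 1)
E(H, o) = -4 + H (E(H, o) = (H - 4)*1 = (-4 + H)*1 = -4 + H)
(1102 + E(37, 24))² = (1102 + (-4 + 37))² = (1102 + 33)² = 1135² = 1288225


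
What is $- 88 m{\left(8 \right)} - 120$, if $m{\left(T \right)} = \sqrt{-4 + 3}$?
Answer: $-120 - 88 i \approx -120.0 - 88.0 i$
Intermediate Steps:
$m{\left(T \right)} = i$ ($m{\left(T \right)} = \sqrt{-1} = i$)
$- 88 m{\left(8 \right)} - 120 = - 88 i - 120 = -120 - 88 i$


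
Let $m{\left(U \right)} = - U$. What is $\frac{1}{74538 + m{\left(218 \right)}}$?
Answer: $\frac{1}{74320} \approx 1.3455 \cdot 10^{-5}$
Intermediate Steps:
$\frac{1}{74538 + m{\left(218 \right)}} = \frac{1}{74538 - 218} = \frac{1}{74320}$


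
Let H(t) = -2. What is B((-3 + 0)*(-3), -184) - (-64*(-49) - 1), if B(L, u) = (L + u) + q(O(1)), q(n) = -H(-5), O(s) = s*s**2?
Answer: -3308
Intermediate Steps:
O(s) = s**3
q(n) = 2 (q(n) = -1*(-2) = 2)
B(L, u) = 2 + L + u (B(L, u) = (L + u) + 2 = 2 + L + u)
B((-3 + 0)*(-3), -184) - (-64*(-49) - 1) = (2 + (-3 + 0)*(-3) - 184) - (-64*(-49) - 1) = (2 - 3*(-3) - 184) - (3136 - 1) = (2 + 9 - 184) - 1*3135 = -173 - 3135 = -3308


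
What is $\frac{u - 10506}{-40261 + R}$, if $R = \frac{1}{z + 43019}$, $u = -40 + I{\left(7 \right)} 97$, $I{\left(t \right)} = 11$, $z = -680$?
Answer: $\frac{401331381}{1704610478} \approx 0.23544$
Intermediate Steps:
$u = 1027$ ($u = -40 + 11 \cdot 97 = -40 + 1067 = 1027$)
$R = \frac{1}{42339}$ ($R = \frac{1}{-680 + 43019} = \frac{1}{42339} \approx 2.3619 \cdot 10^{-5}$)
$\frac{u - 10506}{-40261 + R} = \frac{1027 - 10506}{-40261 + \frac{1}{42339}} = - \frac{9479}{- \frac{1704610478}{42339}} = \left(-9479\right) \left(- \frac{42339}{1704610478}\right) = \frac{401331381}{1704610478}$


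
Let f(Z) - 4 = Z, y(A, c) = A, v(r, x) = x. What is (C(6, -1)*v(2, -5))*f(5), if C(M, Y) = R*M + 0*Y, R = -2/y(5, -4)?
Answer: 108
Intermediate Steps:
f(Z) = 4 + Z
R = -⅖ (R = -2/5 = -2*⅕ = -⅖ ≈ -0.40000)
C(M, Y) = -2*M/5 (C(M, Y) = -2*M/5 + 0*Y = -2*M/5 + 0 = -2*M/5)
(C(6, -1)*v(2, -5))*f(5) = (-⅖*6*(-5))*(4 + 5) = -12/5*(-5)*9 = 12*9 = 108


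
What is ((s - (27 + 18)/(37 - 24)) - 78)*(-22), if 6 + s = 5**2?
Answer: 17864/13 ≈ 1374.2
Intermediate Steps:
s = 19 (s = -6 + 5**2 = -6 + 25 = 19)
((s - (27 + 18)/(37 - 24)) - 78)*(-22) = ((19 - (27 + 18)/(37 - 24)) - 78)*(-22) = ((19 - 45/13) - 78)*(-22) = (202/13 - 78)*(-22) = -812/13*(-22) = 17864/13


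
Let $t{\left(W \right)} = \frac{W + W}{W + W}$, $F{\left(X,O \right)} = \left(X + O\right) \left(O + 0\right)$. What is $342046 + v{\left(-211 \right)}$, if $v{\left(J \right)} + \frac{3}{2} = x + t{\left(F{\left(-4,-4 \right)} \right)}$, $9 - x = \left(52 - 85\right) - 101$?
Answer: $\frac{684377}{2} \approx 3.4219 \cdot 10^{5}$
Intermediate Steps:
$F{\left(X,O \right)} = O \left(O + X\right)$ ($F{\left(X,O \right)} = \left(O + X\right) O = O \left(O + X\right)$)
$x = 143$ ($x = 9 - \left(\left(52 - 85\right) - 101\right) = 9 - \left(-33 - 101\right) = 9 - -134 = 9 + 134 = 143$)
$t{\left(W \right)} = 1$ ($t{\left(W \right)} = \frac{2 W}{2 W} = 2 W \frac{1}{2 W} = 1$)
$v{\left(J \right)} = \frac{285}{2}$ ($v{\left(J \right)} = - \frac{3}{2} + \left(143 + 1\right) = - \frac{3}{2} + 144 = \frac{285}{2}$)
$342046 + v{\left(-211 \right)} = 342046 + \frac{285}{2} = \frac{684377}{2}$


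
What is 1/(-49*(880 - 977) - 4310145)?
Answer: -1/4305392 ≈ -2.3227e-7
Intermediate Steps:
1/(-49*(880 - 977) - 4310145) = 1/(-49*(-97) - 4310145) = 1/(4753 - 4310145) = 1/(-4305392) = -1/4305392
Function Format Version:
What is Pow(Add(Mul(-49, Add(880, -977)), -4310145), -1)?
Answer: Rational(-1, 4305392) ≈ -2.3227e-7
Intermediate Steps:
Pow(Add(Mul(-49, Add(880, -977)), -4310145), -1) = Pow(Add(Mul(-49, -97), -4310145), -1) = Pow(Add(4753, -4310145), -1) = Pow(-4305392, -1) = Rational(-1, 4305392)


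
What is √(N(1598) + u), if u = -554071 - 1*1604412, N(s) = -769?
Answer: 2*I*√539813 ≈ 1469.4*I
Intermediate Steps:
u = -2158483 (u = -554071 - 1604412 = -2158483)
√(N(1598) + u) = √(-769 - 2158483) = √(-2159252) = 2*I*√539813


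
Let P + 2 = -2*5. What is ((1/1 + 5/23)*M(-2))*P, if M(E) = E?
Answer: 672/23 ≈ 29.217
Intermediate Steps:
P = -12 (P = -2 - 2*5 = -2 - 10 = -12)
((1/1 + 5/23)*M(-2))*P = ((1/1 + 5/23)*(-2))*(-12) = ((1*1 + 5*(1/23))*(-2))*(-12) = ((1 + 5/23)*(-2))*(-12) = ((28/23)*(-2))*(-12) = -56/23*(-12) = 672/23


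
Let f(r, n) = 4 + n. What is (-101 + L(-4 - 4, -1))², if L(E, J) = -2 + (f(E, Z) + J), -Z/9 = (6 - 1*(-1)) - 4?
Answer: 16129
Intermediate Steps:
Z = -27 (Z = -9*((6 - 1*(-1)) - 4) = -9*((6 + 1) - 4) = -9*(7 - 4) = -9*3 = -27)
L(E, J) = -25 + J (L(E, J) = -2 + ((4 - 27) + J) = -2 + (-23 + J) = -25 + J)
(-101 + L(-4 - 4, -1))² = (-101 + (-25 - 1))² = (-101 - 26)² = (-127)² = 16129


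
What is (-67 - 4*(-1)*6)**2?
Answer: 1849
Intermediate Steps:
(-67 - 4*(-1)*6)**2 = (-67 + 4*6)**2 = (-67 + 24)**2 = (-43)**2 = 1849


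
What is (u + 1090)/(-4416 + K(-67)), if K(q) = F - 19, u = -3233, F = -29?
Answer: 2143/4464 ≈ 0.48006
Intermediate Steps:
K(q) = -48 (K(q) = -29 - 19 = -48)
(u + 1090)/(-4416 + K(-67)) = (-3233 + 1090)/(-4416 - 48) = -2143/(-4464) = -2143*(-1/4464) = 2143/4464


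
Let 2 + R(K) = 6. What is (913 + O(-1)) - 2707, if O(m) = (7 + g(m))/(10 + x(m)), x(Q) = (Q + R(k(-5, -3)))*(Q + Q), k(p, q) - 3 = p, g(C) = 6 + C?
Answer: -1791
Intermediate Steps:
k(p, q) = 3 + p
R(K) = 4 (R(K) = -2 + 6 = 4)
x(Q) = 2*Q*(4 + Q) (x(Q) = (Q + 4)*(Q + Q) = (4 + Q)*(2*Q) = 2*Q*(4 + Q))
O(m) = (13 + m)/(10 + 2*m*(4 + m)) (O(m) = (7 + (6 + m))/(10 + 2*m*(4 + m)) = (13 + m)/(10 + 2*m*(4 + m)))
(913 + O(-1)) - 2707 = (913 + (13 - 1)/(2*(5 - (4 - 1)))) - 2707 = (913 + (½)*12/(5 - 1*3)) - 2707 = (913 + (½)*12/(5 - 3)) - 2707 = (913 + (½)*12/2) - 2707 = (913 + (½)*(½)*12) - 2707 = (913 + 3) - 2707 = 916 - 2707 = -1791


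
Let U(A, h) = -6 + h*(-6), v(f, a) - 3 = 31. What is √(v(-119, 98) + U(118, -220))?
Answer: 2*√337 ≈ 36.715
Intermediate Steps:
v(f, a) = 34 (v(f, a) = 3 + 31 = 34)
U(A, h) = -6 - 6*h
√(v(-119, 98) + U(118, -220)) = √(34 + (-6 - 6*(-220))) = √(34 + (-6 + 1320)) = √(34 + 1314) = √1348 = 2*√337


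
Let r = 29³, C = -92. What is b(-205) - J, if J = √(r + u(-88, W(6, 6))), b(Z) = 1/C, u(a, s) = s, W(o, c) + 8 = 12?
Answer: -1/92 - √24393 ≈ -156.19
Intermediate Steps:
W(o, c) = 4 (W(o, c) = -8 + 12 = 4)
r = 24389
b(Z) = -1/92 (b(Z) = 1/(-92) = -1/92)
J = √24393 (J = √(24389 + 4) = √24393 ≈ 156.18)
b(-205) - J = -1/92 - √24393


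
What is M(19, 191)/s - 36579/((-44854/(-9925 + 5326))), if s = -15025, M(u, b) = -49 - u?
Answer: -2527604935453/673931350 ≈ -3750.5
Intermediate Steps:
M(19, 191)/s - 36579/((-44854/(-9925 + 5326))) = (-49 - 1*19)/(-15025) - 36579/((-44854/(-9925 + 5326))) = (-49 - 19)*(-1/15025) - 36579/((-44854/(-4599))) = -68*(-1/15025) - 36579/((-44854*(-1/4599))) = 68/15025 - 36579/44854/4599 = 68/15025 - 36579*4599/44854 = 68/15025 - 168226821/44854 = -2527604935453/673931350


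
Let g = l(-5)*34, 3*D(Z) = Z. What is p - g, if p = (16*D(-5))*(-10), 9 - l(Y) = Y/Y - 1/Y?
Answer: 22/15 ≈ 1.4667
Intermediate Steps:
D(Z) = Z/3
l(Y) = 8 + 1/Y (l(Y) = 9 - (Y/Y - 1/Y) = 9 - (1 - 1/Y) = 9 + (-1 + 1/Y) = 8 + 1/Y)
p = 800/3 (p = (16*((⅓)*(-5)))*(-10) = (16*(-5/3))*(-10) = -80/3*(-10) = 800/3 ≈ 266.67)
g = 1326/5 (g = (8 + 1/(-5))*34 = (8 - ⅕)*34 = (39/5)*34 = 1326/5 ≈ 265.20)
p - g = 800/3 - 1*1326/5 = 800/3 - 1326/5 = 22/15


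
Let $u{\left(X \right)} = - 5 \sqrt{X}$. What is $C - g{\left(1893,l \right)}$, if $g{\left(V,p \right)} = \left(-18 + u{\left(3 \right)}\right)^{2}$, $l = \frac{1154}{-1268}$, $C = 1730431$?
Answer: $1730032 - 180 \sqrt{3} \approx 1.7297 \cdot 10^{6}$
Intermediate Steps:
$l = - \frac{577}{634}$ ($l = 1154 \left(- \frac{1}{1268}\right) = - \frac{577}{634} \approx -0.91009$)
$g{\left(V,p \right)} = \left(-18 - 5 \sqrt{3}\right)^{2}$
$C - g{\left(1893,l \right)} = 1730431 - \left(399 + 180 \sqrt{3}\right) = 1730032 - 180 \sqrt{3}$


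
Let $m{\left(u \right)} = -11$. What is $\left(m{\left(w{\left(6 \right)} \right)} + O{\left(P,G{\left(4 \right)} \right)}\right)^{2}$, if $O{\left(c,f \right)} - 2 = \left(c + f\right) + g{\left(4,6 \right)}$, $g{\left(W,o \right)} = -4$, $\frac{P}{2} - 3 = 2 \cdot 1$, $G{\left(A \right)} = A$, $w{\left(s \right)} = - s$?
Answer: $1$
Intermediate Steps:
$P = 10$ ($P = 6 + 2 \cdot 2 \cdot 1 = 6 + 2 \cdot 2 = 6 + 4 = 10$)
$O{\left(c,f \right)} = -2 + c + f$ ($O{\left(c,f \right)} = 2 - \left(4 - c - f\right) = 2 + \left(-4 + c + f\right) = -2 + c + f$)
$\left(m{\left(w{\left(6 \right)} \right)} + O{\left(P,G{\left(4 \right)} \right)}\right)^{2} = \left(-11 + \left(-2 + 10 + 4\right)\right)^{2} = \left(-11 + 12\right)^{2} = 1^{2} = 1$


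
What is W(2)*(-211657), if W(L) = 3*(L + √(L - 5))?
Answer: -1269942 - 634971*I*√3 ≈ -1.2699e+6 - 1.0998e+6*I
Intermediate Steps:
W(L) = 3*L + 3*√(-5 + L) (W(L) = 3*(L + √(-5 + L)) = 3*L + 3*√(-5 + L))
W(2)*(-211657) = (3*2 + 3*√(-5 + 2))*(-211657) = (6 + 3*√(-3))*(-211657) = (6 + 3*(I*√3))*(-211657) = (6 + 3*I*√3)*(-211657) = -1269942 - 634971*I*√3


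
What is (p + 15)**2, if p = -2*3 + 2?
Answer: 121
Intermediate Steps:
p = -4 (p = -6 + 2 = -4)
(p + 15)**2 = (-4 + 15)**2 = 11**2 = 121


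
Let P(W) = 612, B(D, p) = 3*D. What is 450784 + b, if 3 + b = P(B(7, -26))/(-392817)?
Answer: 59024813155/130939 ≈ 4.5078e+5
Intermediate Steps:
b = -393021/130939 (b = -3 + 612/(-392817) = -3 + 612*(-1/392817) = -3 - 204/130939 = -393021/130939 ≈ -3.0016)
450784 + b = 450784 - 393021/130939 = 59024813155/130939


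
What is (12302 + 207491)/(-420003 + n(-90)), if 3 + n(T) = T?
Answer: -219793/420096 ≈ -0.52320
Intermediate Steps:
n(T) = -3 + T
(12302 + 207491)/(-420003 + n(-90)) = (12302 + 207491)/(-420003 + (-3 - 90)) = 219793/(-420003 - 93) = 219793/(-420096) = 219793*(-1/420096) = -219793/420096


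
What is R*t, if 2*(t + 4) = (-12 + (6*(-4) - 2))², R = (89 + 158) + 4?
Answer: 180218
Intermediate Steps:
R = 251 (R = 247 + 4 = 251)
t = 718 (t = -4 + (-12 + (6*(-4) - 2))²/2 = -4 + (-12 + (-24 - 2))²/2 = -4 + (-12 - 26)²/2 = -4 + (½)*(-38)² = -4 + (½)*1444 = -4 + 722 = 718)
R*t = 251*718 = 180218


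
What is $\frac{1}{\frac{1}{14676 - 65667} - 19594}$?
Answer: $- \frac{50991}{999117655} \approx -5.1036 \cdot 10^{-5}$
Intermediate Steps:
$\frac{1}{\frac{1}{14676 - 65667} - 19594} = \frac{1}{\frac{1}{-50991} - 19594} = \frac{1}{- \frac{1}{50991} - 19594} = \frac{1}{- \frac{999117655}{50991}} = - \frac{50991}{999117655}$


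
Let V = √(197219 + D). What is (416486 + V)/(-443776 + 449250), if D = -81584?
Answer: 29749/391 + √115635/5474 ≈ 76.146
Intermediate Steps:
V = √115635 (V = √(197219 - 81584) = √115635 ≈ 340.05)
(416486 + V)/(-443776 + 449250) = (416486 + √115635)/(-443776 + 449250) = (416486 + √115635)/5474 = (416486 + √115635)*(1/5474) = 29749/391 + √115635/5474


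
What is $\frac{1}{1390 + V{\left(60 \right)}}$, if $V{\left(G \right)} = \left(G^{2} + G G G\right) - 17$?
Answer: $\frac{1}{220973} \approx 4.5254 \cdot 10^{-6}$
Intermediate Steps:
$V{\left(G \right)} = -17 + G^{2} + G^{3}$ ($V{\left(G \right)} = \left(G^{2} + G^{2} G\right) - 17 = \left(G^{2} + G^{3}\right) - 17 = -17 + G^{2} + G^{3}$)
$\frac{1}{1390 + V{\left(60 \right)}} = \frac{1}{1390 + \left(-17 + 60^{2} + 60^{3}\right)} = \frac{1}{1390 + \left(-17 + 3600 + 216000\right)} = \frac{1}{1390 + 219583} = \frac{1}{220973}$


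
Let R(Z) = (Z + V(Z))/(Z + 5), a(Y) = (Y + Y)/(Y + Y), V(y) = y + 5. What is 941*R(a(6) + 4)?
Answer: 2823/2 ≈ 1411.5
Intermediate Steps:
V(y) = 5 + y
a(Y) = 1 (a(Y) = (2*Y)/((2*Y)) = (2*Y)*(1/(2*Y)) = 1)
R(Z) = (5 + 2*Z)/(5 + Z) (R(Z) = (Z + (5 + Z))/(Z + 5) = (5 + 2*Z)/(5 + Z))
941*R(a(6) + 4) = 941*((5 + 2*(1 + 4))/(5 + (1 + 4))) = 941*((5 + 2*5)/(5 + 5)) = 941*((5 + 10)/10) = 941*((1/10)*15) = 941*(3/2) = 2823/2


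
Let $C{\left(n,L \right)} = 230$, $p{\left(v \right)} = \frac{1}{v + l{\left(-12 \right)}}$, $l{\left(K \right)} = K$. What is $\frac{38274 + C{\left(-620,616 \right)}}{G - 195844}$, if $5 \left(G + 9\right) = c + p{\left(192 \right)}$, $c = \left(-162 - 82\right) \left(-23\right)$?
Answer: $- \frac{34653600}{175257539} \approx -0.19773$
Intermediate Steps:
$p{\left(v \right)} = \frac{1}{-12 + v}$ ($p{\left(v \right)} = \frac{1}{v - 12} = \frac{1}{-12 + v}$)
$c = 5612$ ($c = \left(-244\right) \left(-23\right) = 5612$)
$G = \frac{1002061}{900}$ ($G = -9 + \frac{5612 + \frac{1}{-12 + 192}}{5} = -9 + \frac{5612 + \frac{1}{180}}{5} = -9 + \frac{1}{5} \cdot \frac{1010161}{180} = -9 + \frac{1010161}{900} = \frac{1002061}{900} \approx 1113.4$)
$\frac{38274 + C{\left(-620,616 \right)}}{G - 195844} = \frac{38274 + 230}{\frac{1002061}{900} - 195844} = \frac{38504}{- \frac{175257539}{900}} = 38504 \left(- \frac{900}{175257539}\right) = - \frac{34653600}{175257539}$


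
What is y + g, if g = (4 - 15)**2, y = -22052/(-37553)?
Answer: 4565965/37553 ≈ 121.59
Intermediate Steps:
y = 22052/37553 (y = -22052*(-1/37553) = 22052/37553 ≈ 0.58722)
g = 121 (g = (-11)**2 = 121)
y + g = 22052/37553 + 121 = 4565965/37553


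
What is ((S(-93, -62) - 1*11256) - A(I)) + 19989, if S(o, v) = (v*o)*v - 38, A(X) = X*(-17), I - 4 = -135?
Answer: -351024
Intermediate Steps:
I = -131 (I = 4 - 135 = -131)
A(X) = -17*X
S(o, v) = -38 + o*v² (S(o, v) = (o*v)*v - 38 = o*v² - 38 = -38 + o*v²)
((S(-93, -62) - 1*11256) - A(I)) + 19989 = (((-38 - 93*(-62)²) - 1*11256) - (-17)*(-131)) + 19989 = (((-38 - 93*3844) - 11256) - 1*2227) + 19989 = (((-38 - 357492) - 11256) - 2227) + 19989 = ((-357530 - 11256) - 2227) + 19989 = (-368786 - 2227) + 19989 = -371013 + 19989 = -351024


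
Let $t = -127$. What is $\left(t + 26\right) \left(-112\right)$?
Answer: $11312$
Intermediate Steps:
$\left(t + 26\right) \left(-112\right) = \left(-127 + 26\right) \left(-112\right) = \left(-101\right) \left(-112\right) = 11312$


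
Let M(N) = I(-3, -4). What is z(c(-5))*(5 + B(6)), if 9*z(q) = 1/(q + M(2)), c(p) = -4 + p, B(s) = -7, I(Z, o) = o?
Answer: 2/117 ≈ 0.017094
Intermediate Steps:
M(N) = -4
z(q) = 1/(9*(-4 + q)) (z(q) = 1/(9*(q - 4)) = 1/(9*(-4 + q)))
z(c(-5))*(5 + B(6)) = (1/(9*(-4 + (-4 - 5))))*(5 - 7) = (1/(9*(-4 - 9)))*(-2) = ((1/9)/(-13))*(-2) = ((1/9)*(-1/13))*(-2) = -1/117*(-2) = 2/117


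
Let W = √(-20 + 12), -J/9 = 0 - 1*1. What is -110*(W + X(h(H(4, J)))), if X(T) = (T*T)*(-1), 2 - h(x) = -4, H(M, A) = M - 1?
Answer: 3960 - 220*I*√2 ≈ 3960.0 - 311.13*I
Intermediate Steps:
J = 9 (J = -9*(0 - 1*1) = -9*(0 - 1) = -9*(-1) = 9)
H(M, A) = -1 + M
h(x) = 6 (h(x) = 2 - 1*(-4) = 2 + 4 = 6)
W = 2*I*√2 (W = √(-8) = 2*I*√2 ≈ 2.8284*I)
X(T) = -T² (X(T) = T²*(-1) = -T²)
-110*(W + X(h(H(4, J)))) = -110*(2*I*√2 - 1*6²) = -110*(2*I*√2 - 1*36) = -110*(2*I*√2 - 36) = -110*(-36 + 2*I*√2) = 3960 - 220*I*√2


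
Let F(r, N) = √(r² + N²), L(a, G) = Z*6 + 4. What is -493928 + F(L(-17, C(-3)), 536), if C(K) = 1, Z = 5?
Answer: -493928 + 2*√72113 ≈ -4.9339e+5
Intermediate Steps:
L(a, G) = 34 (L(a, G) = 5*6 + 4 = 30 + 4 = 34)
F(r, N) = √(N² + r²)
-493928 + F(L(-17, C(-3)), 536) = -493928 + √(536² + 34²) = -493928 + √(287296 + 1156) = -493928 + √288452 = -493928 + 2*√72113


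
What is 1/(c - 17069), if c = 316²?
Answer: 1/82787 ≈ 1.2079e-5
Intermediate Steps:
c = 99856
1/(c - 17069) = 1/(99856 - 17069) = 1/82787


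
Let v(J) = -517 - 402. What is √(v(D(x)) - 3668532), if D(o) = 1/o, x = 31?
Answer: I*√3669451 ≈ 1915.6*I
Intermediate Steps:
v(J) = -919
√(v(D(x)) - 3668532) = √(-919 - 3668532) = √(-3669451) = I*√3669451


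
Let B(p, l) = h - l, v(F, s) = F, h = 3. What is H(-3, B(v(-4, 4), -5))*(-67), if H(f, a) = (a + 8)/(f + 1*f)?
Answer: 536/3 ≈ 178.67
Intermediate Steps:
B(p, l) = 3 - l
H(f, a) = (8 + a)/(2*f) (H(f, a) = (8 + a)/(f + f) = (8 + a)/((2*f)) = (8 + a)*(1/(2*f)) = (8 + a)/(2*f))
H(-3, B(v(-4, 4), -5))*(-67) = ((½)*(8 + (3 - 1*(-5)))/(-3))*(-67) = ((½)*(-⅓)*(8 + (3 + 5)))*(-67) = ((½)*(-⅓)*(8 + 8))*(-67) = ((½)*(-⅓)*16)*(-67) = -8/3*(-67) = 536/3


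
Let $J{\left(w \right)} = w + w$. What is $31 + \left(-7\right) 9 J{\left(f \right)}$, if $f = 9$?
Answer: $-1103$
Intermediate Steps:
$J{\left(w \right)} = 2 w$
$31 + \left(-7\right) 9 J{\left(f \right)} = 31 + \left(-7\right) 9 \cdot 2 \cdot 9 = 31 - 1134 = -1103$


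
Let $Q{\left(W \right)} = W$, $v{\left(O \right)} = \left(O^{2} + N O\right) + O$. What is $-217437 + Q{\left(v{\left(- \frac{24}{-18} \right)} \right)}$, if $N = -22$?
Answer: $- \frac{1957169}{9} \approx -2.1746 \cdot 10^{5}$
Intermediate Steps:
$v{\left(O \right)} = O^{2} - 21 O$ ($v{\left(O \right)} = \left(O^{2} - 22 O\right) + O = O^{2} - 21 O$)
$-217437 + Q{\left(v{\left(- \frac{24}{-18} \right)} \right)} = -217437 + - \frac{24}{-18} \left(-21 - \frac{24}{-18}\right) = -217437 + \left(-24\right) \left(- \frac{1}{18}\right) \left(-21 - - \frac{4}{3}\right) = -217437 + \frac{4 \left(-21 + \frac{4}{3}\right)}{3} = -217437 + \frac{4}{3} \left(- \frac{59}{3}\right) = -217437 - \frac{236}{9} = - \frac{1957169}{9}$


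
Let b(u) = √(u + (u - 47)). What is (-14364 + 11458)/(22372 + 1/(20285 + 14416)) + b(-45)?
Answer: -100841106/776330773 + I*√137 ≈ -0.12989 + 11.705*I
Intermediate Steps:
b(u) = √(-47 + 2*u) (b(u) = √(u + (-47 + u)) = √(-47 + 2*u))
(-14364 + 11458)/(22372 + 1/(20285 + 14416)) + b(-45) = (-14364 + 11458)/(22372 + 1/(20285 + 14416)) + √(-47 + 2*(-45)) = -2906/(22372 + 1/34701) + √(-47 - 90) = -2906/(22372 + 1/34701) + √(-137) = -2906/776330773/34701 + I*√137 = -2906*34701/776330773 + I*√137 = -100841106/776330773 + I*√137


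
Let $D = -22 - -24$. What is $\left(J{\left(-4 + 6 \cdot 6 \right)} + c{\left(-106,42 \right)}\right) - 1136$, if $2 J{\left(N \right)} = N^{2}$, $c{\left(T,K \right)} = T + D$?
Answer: $-728$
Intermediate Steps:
$D = 2$ ($D = -22 + 24 = 2$)
$c{\left(T,K \right)} = 2 + T$ ($c{\left(T,K \right)} = T + 2 = 2 + T$)
$J{\left(N \right)} = \frac{N^{2}}{2}$
$\left(J{\left(-4 + 6 \cdot 6 \right)} + c{\left(-106,42 \right)}\right) - 1136 = \left(\frac{\left(-4 + 6 \cdot 6\right)^{2}}{2} + \left(2 - 106\right)\right) - 1136 = \left(\frac{\left(-4 + 36\right)^{2}}{2} - 104\right) - 1136 = \left(\frac{32^{2}}{2} - 104\right) - 1136 = \left(\frac{1}{2} \cdot 1024 - 104\right) - 1136 = \left(512 - 104\right) - 1136 = 408 - 1136 = -728$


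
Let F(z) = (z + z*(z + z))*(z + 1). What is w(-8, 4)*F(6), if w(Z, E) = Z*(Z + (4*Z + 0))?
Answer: 174720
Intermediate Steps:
F(z) = (1 + z)*(z + 2*z**2) (F(z) = (z + z*(2*z))*(1 + z) = (z + 2*z**2)*(1 + z) = (1 + z)*(z + 2*z**2))
w(Z, E) = 5*Z**2 (w(Z, E) = Z*(Z + 4*Z) = Z*(5*Z) = 5*Z**2)
w(-8, 4)*F(6) = (5*(-8)**2)*(6*(1 + 2*6**2 + 3*6)) = (5*64)*(6*(1 + 2*36 + 18)) = 320*(6*(1 + 72 + 18)) = 320*(6*91) = 320*546 = 174720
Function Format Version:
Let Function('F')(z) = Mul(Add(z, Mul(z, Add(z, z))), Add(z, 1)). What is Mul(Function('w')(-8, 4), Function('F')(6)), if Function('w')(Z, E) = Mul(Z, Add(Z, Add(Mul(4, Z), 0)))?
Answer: 174720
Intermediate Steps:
Function('F')(z) = Mul(Add(1, z), Add(z, Mul(2, Pow(z, 2)))) (Function('F')(z) = Mul(Add(z, Mul(z, Mul(2, z))), Add(1, z)) = Mul(Add(z, Mul(2, Pow(z, 2))), Add(1, z)) = Mul(Add(1, z), Add(z, Mul(2, Pow(z, 2)))))
Function('w')(Z, E) = Mul(5, Pow(Z, 2)) (Function('w')(Z, E) = Mul(Z, Add(Z, Mul(4, Z))) = Mul(Z, Mul(5, Z)) = Mul(5, Pow(Z, 2)))
Mul(Function('w')(-8, 4), Function('F')(6)) = Mul(Mul(5, Pow(-8, 2)), Mul(6, Add(1, Mul(2, Pow(6, 2)), Mul(3, 6)))) = Mul(Mul(5, 64), Mul(6, Add(1, Mul(2, 36), 18))) = Mul(320, Mul(6, Add(1, 72, 18))) = Mul(320, Mul(6, 91)) = Mul(320, 546) = 174720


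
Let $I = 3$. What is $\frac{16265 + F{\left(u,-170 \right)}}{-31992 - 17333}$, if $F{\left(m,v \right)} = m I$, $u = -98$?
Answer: $- \frac{15971}{49325} \approx -0.32379$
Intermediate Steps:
$F{\left(m,v \right)} = 3 m$ ($F{\left(m,v \right)} = m 3 = 3 m$)
$\frac{16265 + F{\left(u,-170 \right)}}{-31992 - 17333} = \frac{16265 + 3 \left(-98\right)}{-31992 - 17333} = \frac{16265 - 294}{-49325} = 15971 \left(- \frac{1}{49325}\right) = - \frac{15971}{49325}$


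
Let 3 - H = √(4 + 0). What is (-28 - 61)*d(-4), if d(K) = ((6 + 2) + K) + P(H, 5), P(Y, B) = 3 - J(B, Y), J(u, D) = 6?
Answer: -89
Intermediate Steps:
H = 1 (H = 3 - √(4 + 0) = 3 - √4 = 3 - 1*2 = 3 - 2 = 1)
P(Y, B) = -3 (P(Y, B) = 3 - 1*6 = 3 - 6 = -3)
d(K) = 5 + K (d(K) = ((6 + 2) + K) - 3 = (8 + K) - 3 = 5 + K)
(-28 - 61)*d(-4) = (-28 - 61)*(5 - 4) = -89*1 = -89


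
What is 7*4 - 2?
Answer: 26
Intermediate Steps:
7*4 - 2 = 28 - 2 = 26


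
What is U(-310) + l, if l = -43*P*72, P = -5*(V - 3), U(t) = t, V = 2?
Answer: -15790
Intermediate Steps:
P = 5 (P = -5*(2 - 3) = -5*(-1) = 5)
l = -15480 (l = -43*5*72 = -215*72 = -15480)
U(-310) + l = -310 - 15480 = -15790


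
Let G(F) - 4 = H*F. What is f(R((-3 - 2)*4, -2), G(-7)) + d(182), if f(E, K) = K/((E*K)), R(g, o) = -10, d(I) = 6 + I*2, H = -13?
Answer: 3699/10 ≈ 369.90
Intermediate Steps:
d(I) = 6 + 2*I
G(F) = 4 - 13*F
f(E, K) = 1/E (f(E, K) = K*(1/(E*K)) = 1/E)
f(R((-3 - 2)*4, -2), G(-7)) + d(182) = 1/(-10) + (6 + 2*182) = -⅒ + (6 + 364) = -⅒ + 370 = 3699/10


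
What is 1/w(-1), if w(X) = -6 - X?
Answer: -⅕ ≈ -0.20000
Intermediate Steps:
1/w(-1) = 1/(-6 - 1*(-1)) = 1/(-6 + 1) = 1/(-5) = -⅕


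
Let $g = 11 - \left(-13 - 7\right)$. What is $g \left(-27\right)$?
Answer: $-837$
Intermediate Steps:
$g = 31$ ($g = 11 - \left(-13 - 7\right) = 11 - -20 = 11 + 20 = 31$)
$g \left(-27\right) = 31 \left(-27\right) = -837$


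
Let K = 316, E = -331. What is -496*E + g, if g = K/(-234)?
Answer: 19208434/117 ≈ 1.6417e+5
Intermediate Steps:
g = -158/117 (g = 316/(-234) = 316*(-1/234) = -158/117 ≈ -1.3504)
-496*E + g = -496*(-331) - 158/117 = 164176 - 158/117 = 19208434/117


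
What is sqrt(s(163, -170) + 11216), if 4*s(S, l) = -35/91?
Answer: 3*sqrt(842439)/26 ≈ 105.91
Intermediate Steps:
s(S, l) = -5/52 (s(S, l) = (-35/91)/4 = (-35*1/91)/4 = (1/4)*(-5/13) = -5/52)
sqrt(s(163, -170) + 11216) = sqrt(-5/52 + 11216) = sqrt(583227/52) = 3*sqrt(842439)/26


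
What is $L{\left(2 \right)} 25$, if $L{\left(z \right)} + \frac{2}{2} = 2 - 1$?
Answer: $0$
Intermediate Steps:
$L{\left(z \right)} = 0$ ($L{\left(z \right)} = -1 + \left(2 - 1\right) = -1 + 1 = 0$)
$L{\left(2 \right)} 25 = 0 \cdot 25 = 0$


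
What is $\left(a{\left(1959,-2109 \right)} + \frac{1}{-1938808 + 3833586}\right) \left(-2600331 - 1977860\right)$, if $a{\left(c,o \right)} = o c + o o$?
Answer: $- \frac{2744227294824855491}{1894778} \approx -1.4483 \cdot 10^{12}$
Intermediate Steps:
$a{\left(c,o \right)} = o^{2} + c o$ ($a{\left(c,o \right)} = c o + o^{2} = o^{2} + c o$)
$\left(a{\left(1959,-2109 \right)} + \frac{1}{-1938808 + 3833586}\right) \left(-2600331 - 1977860\right) = \left(- 2109 \left(1959 - 2109\right) + \frac{1}{-1938808 + 3833586}\right) \left(-2600331 - 1977860\right) = \left(\left(-2109\right) \left(-150\right) + \frac{1}{1894778}\right) \left(-4578191\right) = \left(316350 + \frac{1}{1894778}\right) \left(-4578191\right) = \frac{599413020301}{1894778} \left(-4578191\right) = - \frac{2744227294824855491}{1894778}$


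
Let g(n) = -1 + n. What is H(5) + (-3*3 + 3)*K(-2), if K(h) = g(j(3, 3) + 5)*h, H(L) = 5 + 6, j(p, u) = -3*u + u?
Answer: -13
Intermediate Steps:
j(p, u) = -2*u
H(L) = 11
K(h) = -2*h (K(h) = (-1 + (-2*3 + 5))*h = (-1 + (-6 + 5))*h = (-1 - 1)*h = -2*h)
H(5) + (-3*3 + 3)*K(-2) = 11 + (-3*3 + 3)*(-2*(-2)) = 11 + (-9 + 3)*4 = 11 - 6*4 = 11 - 24 = -13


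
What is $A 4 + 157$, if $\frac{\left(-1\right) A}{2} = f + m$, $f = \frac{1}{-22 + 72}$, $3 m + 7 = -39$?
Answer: $\frac{20963}{75} \approx 279.51$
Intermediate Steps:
$m = - \frac{46}{3}$ ($m = - \frac{7}{3} + \frac{1}{3} \left(-39\right) = - \frac{7}{3} - 13 = - \frac{46}{3} \approx -15.333$)
$f = \frac{1}{50} \approx 0.02$
$A = \frac{2297}{75}$ ($A = - 2 \left(\frac{1}{50} - \frac{46}{3}\right) = \left(-2\right) \left(- \frac{2297}{150}\right) = \frac{2297}{75} \approx 30.627$)
$A 4 + 157 = \frac{2297}{75} \cdot 4 + 157 = \frac{9188}{75} + 157 = \frac{20963}{75}$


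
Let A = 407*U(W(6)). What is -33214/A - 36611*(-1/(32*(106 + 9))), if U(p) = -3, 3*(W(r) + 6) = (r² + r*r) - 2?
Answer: 166929551/4493280 ≈ 37.151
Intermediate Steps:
W(r) = -20/3 + 2*r²/3 (W(r) = -6 + ((r² + r*r) - 2)/3 = -6 + ((r² + r²) - 2)/3 = -6 + (2*r² - 2)/3 = -6 + (-2 + 2*r²)/3 = -6 + (-⅔ + 2*r²/3) = -20/3 + 2*r²/3)
A = -1221 (A = 407*(-3) = -1221)
-33214/A - 36611*(-1/(32*(106 + 9))) = -33214/(-1221) - 36611*(-1/(32*(106 + 9))) = -33214*(-1/1221) - 36611/(115*(-32)) = 33214/1221 - 36611/(-3680) = 33214/1221 - 36611*(-1/3680) = 33214/1221 + 36611/3680 = 166929551/4493280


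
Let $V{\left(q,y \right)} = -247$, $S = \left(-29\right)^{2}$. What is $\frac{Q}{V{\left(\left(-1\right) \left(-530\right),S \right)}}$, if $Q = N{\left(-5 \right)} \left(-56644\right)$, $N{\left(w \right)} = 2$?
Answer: $\frac{113288}{247} \approx 458.66$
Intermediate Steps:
$S = 841$
$Q = -113288$ ($Q = 2 \left(-56644\right) = -113288$)
$\frac{Q}{V{\left(\left(-1\right) \left(-530\right),S \right)}} = - \frac{113288}{-247} = \left(-113288\right) \left(- \frac{1}{247}\right) = \frac{113288}{247}$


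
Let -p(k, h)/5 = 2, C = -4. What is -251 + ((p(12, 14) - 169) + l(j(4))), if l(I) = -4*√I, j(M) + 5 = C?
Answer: -430 - 12*I ≈ -430.0 - 12.0*I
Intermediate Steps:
p(k, h) = -10 (p(k, h) = -5*2 = -10)
j(M) = -9 (j(M) = -5 - 4 = -9)
-251 + ((p(12, 14) - 169) + l(j(4))) = -251 + ((-10 - 169) - 12*I) = -251 + (-179 - 12*I) = -430 - 12*I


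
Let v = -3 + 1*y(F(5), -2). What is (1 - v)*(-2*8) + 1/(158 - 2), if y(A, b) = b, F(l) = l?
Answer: -14975/156 ≈ -95.994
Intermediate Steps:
v = -5 (v = -3 + 1*(-2) = -3 - 2 = -5)
(1 - v)*(-2*8) + 1/(158 - 2) = (1 - 1*(-5))*(-2*8) + 1/(158 - 2) = (1 + 5)*(-16) + 1/156 = 6*(-16) + 1/156 = -96 + 1/156 = -14975/156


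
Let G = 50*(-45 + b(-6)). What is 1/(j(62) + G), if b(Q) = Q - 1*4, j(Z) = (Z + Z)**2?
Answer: 1/12626 ≈ 7.9202e-5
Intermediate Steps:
j(Z) = 4*Z**2 (j(Z) = (2*Z)**2 = 4*Z**2)
b(Q) = -4 + Q (b(Q) = Q - 4 = -4 + Q)
G = -2750 (G = 50*(-45 + (-4 - 6)) = 50*(-45 - 10) = 50*(-55) = -2750)
1/(j(62) + G) = 1/(4*62**2 - 2750) = 1/(4*3844 - 2750) = 1/(15376 - 2750) = 1/12626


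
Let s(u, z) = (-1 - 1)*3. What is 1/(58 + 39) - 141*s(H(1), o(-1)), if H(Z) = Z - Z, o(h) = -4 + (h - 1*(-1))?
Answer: 82063/97 ≈ 846.01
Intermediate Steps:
o(h) = -3 + h (o(h) = -4 + (h + 1) = -4 + (1 + h) = -3 + h)
H(Z) = 0
s(u, z) = -6 (s(u, z) = -2*3 = -6)
1/(58 + 39) - 141*s(H(1), o(-1)) = 1/(58 + 39) - 141*(-6) = 1/97 + 846 = 82063/97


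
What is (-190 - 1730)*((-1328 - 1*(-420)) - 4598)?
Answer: 10571520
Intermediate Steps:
(-190 - 1730)*((-1328 - 1*(-420)) - 4598) = -1920*((-1328 + 420) - 4598) = -1920*(-908 - 4598) = -1920*(-5506) = 10571520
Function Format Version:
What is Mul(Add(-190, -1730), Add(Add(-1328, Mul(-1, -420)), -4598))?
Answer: 10571520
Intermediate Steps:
Mul(Add(-190, -1730), Add(Add(-1328, Mul(-1, -420)), -4598)) = Mul(-1920, Add(Add(-1328, 420), -4598)) = Mul(-1920, Add(-908, -4598)) = Mul(-1920, -5506) = 10571520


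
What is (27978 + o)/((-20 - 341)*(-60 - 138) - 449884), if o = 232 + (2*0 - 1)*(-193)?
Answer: -28403/378406 ≈ -0.075060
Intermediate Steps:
o = 425 (o = 232 + (0 - 1)*(-193) = 232 - 1*(-193) = 232 + 193 = 425)
(27978 + o)/((-20 - 341)*(-60 - 138) - 449884) = (27978 + 425)/((-20 - 341)*(-60 - 138) - 449884) = 28403/(-361*(-198) - 449884) = 28403/(71478 - 449884) = 28403/(-378406) = 28403*(-1/378406) = -28403/378406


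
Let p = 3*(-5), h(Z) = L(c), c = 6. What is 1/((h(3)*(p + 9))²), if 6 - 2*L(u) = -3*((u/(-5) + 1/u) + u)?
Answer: 100/393129 ≈ 0.00025437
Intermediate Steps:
L(u) = 3 + 3/(2*u) + 6*u/5 (L(u) = 3 - (-3)*((u/(-5) + 1/u) + u)/2 = 3 - (-3)*((u*(-⅕) + 1/u) + u)/2 = 3 - (-3)*((-u/5 + 1/u) + u)/2 = 3 - (-3)*((1/u - u/5) + u)/2 = 3 - (-3)*(1/u + 4*u/5)/2 = 3 - (-3/u - 12*u/5)/2 = 3 + (3/(2*u) + 6*u/5) = 3 + 3/(2*u) + 6*u/5)
h(Z) = 209/20 (h(Z) = 3 + (3/2)/6 + (6/5)*6 = 3 + (3/2)*(⅙) + 36/5 = 3 + ¼ + 36/5 = 209/20)
p = -15
1/((h(3)*(p + 9))²) = 1/((209*(-15 + 9)/20)²) = 1/(((209/20)*(-6))²) = 1/((-627/10)²) = 1/(393129/100) = 100/393129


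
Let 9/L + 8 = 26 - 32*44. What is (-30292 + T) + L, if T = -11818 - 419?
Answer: -59115319/1390 ≈ -42529.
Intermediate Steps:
T = -12237
L = -9/1390 (L = 9/(-8 + (26 - 32*44)) = 9/(-8 + (26 - 1408)) = 9/(-8 - 1382) = 9/(-1390) = 9*(-1/1390) = -9/1390 ≈ -0.0064748)
(-30292 + T) + L = (-30292 - 12237) - 9/1390 = -42529 - 9/1390 = -59115319/1390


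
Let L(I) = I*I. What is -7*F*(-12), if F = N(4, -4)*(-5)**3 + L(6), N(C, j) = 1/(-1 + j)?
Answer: 5124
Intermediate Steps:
L(I) = I**2
F = 61 (F = (-5)**3/(-1 - 4) + 6**2 = -125/(-5) + 36 = -1/5*(-125) + 36 = 25 + 36 = 61)
-7*F*(-12) = -7*61*(-12) = -427*(-12) = 5124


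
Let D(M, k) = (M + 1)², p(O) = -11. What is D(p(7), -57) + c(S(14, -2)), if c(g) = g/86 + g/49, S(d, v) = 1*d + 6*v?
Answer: 210835/2107 ≈ 100.06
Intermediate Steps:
S(d, v) = d + 6*v
c(g) = 135*g/4214 (c(g) = g*(1/86) + g*(1/49) = g/86 + g/49 = 135*g/4214)
D(M, k) = (1 + M)²
D(p(7), -57) + c(S(14, -2)) = (1 - 11)² + 135*(14 + 6*(-2))/4214 = (-10)² + 135*(14 - 12)/4214 = 100 + (135/4214)*2 = 100 + 135/2107 = 210835/2107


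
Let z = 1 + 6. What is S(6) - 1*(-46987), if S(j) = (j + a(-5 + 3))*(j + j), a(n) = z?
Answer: 47143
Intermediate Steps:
z = 7
a(n) = 7
S(j) = 2*j*(7 + j) (S(j) = (j + 7)*(j + j) = (7 + j)*(2*j) = 2*j*(7 + j))
S(6) - 1*(-46987) = 2*6*(7 + 6) - 1*(-46987) = 2*6*13 + 46987 = 156 + 46987 = 47143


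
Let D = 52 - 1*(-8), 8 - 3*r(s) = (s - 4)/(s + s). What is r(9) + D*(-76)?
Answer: -246101/54 ≈ -4557.4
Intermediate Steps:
r(s) = 8/3 - (-4 + s)/(6*s) (r(s) = 8/3 - (s - 4)/(3*(s + s)) = 8/3 - (-4 + s)/(3*(2*s)) = 8/3 - (-4 + s)*1/(2*s)/3 = 8/3 - (-4 + s)/(6*s))
D = 60 (D = 52 + 8 = 60)
r(9) + D*(-76) = (⅙)*(4 + 15*9)/9 + 60*(-76) = (⅙)*(⅑)*(4 + 135) - 4560 = (⅙)*(⅑)*139 - 4560 = 139/54 - 4560 = -246101/54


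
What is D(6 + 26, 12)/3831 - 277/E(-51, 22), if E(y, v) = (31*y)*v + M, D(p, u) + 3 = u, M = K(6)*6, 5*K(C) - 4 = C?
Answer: 458039/44401290 ≈ 0.010316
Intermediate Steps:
K(C) = 4/5 + C/5
M = 12 (M = (4/5 + (1/5)*6)*6 = (4/5 + 6/5)*6 = 2*6 = 12)
D(p, u) = -3 + u
E(y, v) = 12 + 31*v*y (E(y, v) = (31*y)*v + 12 = 31*v*y + 12 = 12 + 31*v*y)
D(6 + 26, 12)/3831 - 277/E(-51, 22) = (-3 + 12)/3831 - 277/(12 + 31*22*(-51)) = 9*(1/3831) - 277/(12 - 34782) = 3/1277 - 277/(-34770) = 3/1277 - 277*(-1/34770) = 3/1277 + 277/34770 = 458039/44401290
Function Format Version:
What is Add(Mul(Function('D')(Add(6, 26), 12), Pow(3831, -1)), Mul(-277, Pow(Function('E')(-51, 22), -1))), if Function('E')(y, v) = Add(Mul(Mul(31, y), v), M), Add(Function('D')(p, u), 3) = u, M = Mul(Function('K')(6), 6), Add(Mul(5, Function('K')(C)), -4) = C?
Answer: Rational(458039, 44401290) ≈ 0.010316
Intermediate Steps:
Function('K')(C) = Add(Rational(4, 5), Mul(Rational(1, 5), C))
M = 12 (M = Mul(Add(Rational(4, 5), Mul(Rational(1, 5), 6)), 6) = Mul(Add(Rational(4, 5), Rational(6, 5)), 6) = Mul(2, 6) = 12)
Function('D')(p, u) = Add(-3, u)
Function('E')(y, v) = Add(12, Mul(31, v, y)) (Function('E')(y, v) = Add(Mul(Mul(31, y), v), 12) = Add(Mul(31, v, y), 12) = Add(12, Mul(31, v, y)))
Add(Mul(Function('D')(Add(6, 26), 12), Pow(3831, -1)), Mul(-277, Pow(Function('E')(-51, 22), -1))) = Add(Mul(Add(-3, 12), Pow(3831, -1)), Mul(-277, Pow(Add(12, Mul(31, 22, -51)), -1))) = Add(Mul(9, Rational(1, 3831)), Mul(-277, Pow(Add(12, -34782), -1))) = Add(Rational(3, 1277), Mul(-277, Pow(-34770, -1))) = Add(Rational(3, 1277), Mul(-277, Rational(-1, 34770))) = Add(Rational(3, 1277), Rational(277, 34770)) = Rational(458039, 44401290)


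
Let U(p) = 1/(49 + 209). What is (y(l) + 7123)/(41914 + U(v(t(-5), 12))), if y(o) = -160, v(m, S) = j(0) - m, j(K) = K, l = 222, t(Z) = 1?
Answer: 1796454/10813813 ≈ 0.16613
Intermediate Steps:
v(m, S) = -m (v(m, S) = 0 - m = -m)
U(p) = 1/258
(y(l) + 7123)/(41914 + U(v(t(-5), 12))) = (-160 + 7123)/(41914 + 1/258) = 6963/(10813813/258) = 6963*(258/10813813) = 1796454/10813813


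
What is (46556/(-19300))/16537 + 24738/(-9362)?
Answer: -31838376464/12048444775 ≈ -2.6425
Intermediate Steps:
(46556/(-19300))/16537 + 24738/(-9362) = (46556*(-1/19300))*(1/16537) + 24738*(-1/9362) = -11639/4825*1/16537 - 399/151 = -11639/79791025 - 399/151 = -31838376464/12048444775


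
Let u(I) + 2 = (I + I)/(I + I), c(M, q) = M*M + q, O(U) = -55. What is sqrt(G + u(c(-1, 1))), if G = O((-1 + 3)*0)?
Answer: 2*I*sqrt(14) ≈ 7.4833*I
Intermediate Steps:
c(M, q) = q + M**2 (c(M, q) = M**2 + q = q + M**2)
G = -55
u(I) = -1 (u(I) = -2 + (I + I)/(I + I) = -2 + (2*I)/((2*I)) = -2 + (2*I)*(1/(2*I)) = -2 + 1 = -1)
sqrt(G + u(c(-1, 1))) = sqrt(-55 - 1) = sqrt(-56) = 2*I*sqrt(14)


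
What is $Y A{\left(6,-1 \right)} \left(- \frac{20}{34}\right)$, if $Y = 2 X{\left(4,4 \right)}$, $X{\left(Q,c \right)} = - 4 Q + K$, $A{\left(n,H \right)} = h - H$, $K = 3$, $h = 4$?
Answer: $\frac{1300}{17} \approx 76.471$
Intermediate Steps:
$A{\left(n,H \right)} = 4 - H$
$X{\left(Q,c \right)} = 3 - 4 Q$ ($X{\left(Q,c \right)} = - 4 Q + 3 = 3 - 4 Q$)
$Y = -26$ ($Y = 2 \left(3 - 16\right) = 2 \left(-13\right) = -26$)
$Y A{\left(6,-1 \right)} \left(- \frac{20}{34}\right) = - 26 \left(4 - -1\right) \left(- \frac{20}{34}\right) = - 26 \left(4 + 1\right) \left(\left(-20\right) \frac{1}{34}\right) = \left(-26\right) 5 \left(- \frac{10}{17}\right) = \left(-130\right) \left(- \frac{10}{17}\right) = \frac{1300}{17}$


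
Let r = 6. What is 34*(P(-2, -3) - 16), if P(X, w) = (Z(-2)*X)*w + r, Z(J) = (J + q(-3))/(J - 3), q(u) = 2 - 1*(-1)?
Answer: -1904/5 ≈ -380.80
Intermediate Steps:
q(u) = 3 (q(u) = 2 + 1 = 3)
Z(J) = (3 + J)/(-3 + J) (Z(J) = (J + 3)/(J - 3) = (3 + J)/(-3 + J))
P(X, w) = 6 - X*w/5 (P(X, w) = (((3 - 2)/(-3 - 2))*X)*w + 6 = ((1/(-5))*X)*w + 6 = ((-⅕*1)*X)*w + 6 = (-X/5)*w + 6 = -X*w/5 + 6 = 6 - X*w/5)
34*(P(-2, -3) - 16) = 34*((6 - ⅕*(-2)*(-3)) - 16) = 34*((6 - 6/5) - 16) = 34*(24/5 - 16) = 34*(-56/5) = -1904/5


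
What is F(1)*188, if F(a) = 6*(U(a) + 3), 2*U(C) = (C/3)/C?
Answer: 3572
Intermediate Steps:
U(C) = ⅙ (U(C) = ((C/3)/C)/2 = (½)*(⅓) = ⅙)
F(a) = 19 (F(a) = 6*(⅙ + 3) = 6*(19/6) = 19)
F(1)*188 = 19*188 = 3572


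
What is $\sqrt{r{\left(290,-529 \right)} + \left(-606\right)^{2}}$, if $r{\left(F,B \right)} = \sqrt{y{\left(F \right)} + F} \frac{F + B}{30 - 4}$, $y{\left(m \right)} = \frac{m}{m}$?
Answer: $\frac{\sqrt{248251536 - 6214 \sqrt{291}}}{26} \approx 605.87$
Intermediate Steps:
$y{\left(m \right)} = 1$
$r{\left(F,B \right)} = \sqrt{1 + F} \left(\frac{B}{26} + \frac{F}{26}\right)$ ($r{\left(F,B \right)} = \sqrt{1 + F} \frac{F + B}{30 - 4} = \sqrt{1 + F} \frac{B + F}{26} = \sqrt{1 + F} \left(B + F\right) \frac{1}{26} = \sqrt{1 + F} \left(\frac{B}{26} + \frac{F}{26}\right)$)
$\sqrt{r{\left(290,-529 \right)} + \left(-606\right)^{2}} = \sqrt{\frac{\sqrt{1 + 290} \left(-529 + 290\right)}{26} + \left(-606\right)^{2}} = \sqrt{\frac{1}{26} \sqrt{291} \left(-239\right) + 367236} = \sqrt{- \frac{239 \sqrt{291}}{26} + 367236} = \sqrt{367236 - \frac{239 \sqrt{291}}{26}}$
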